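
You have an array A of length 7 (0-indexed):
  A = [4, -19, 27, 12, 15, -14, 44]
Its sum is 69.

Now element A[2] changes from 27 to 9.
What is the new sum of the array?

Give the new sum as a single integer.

Answer: 51

Derivation:
Old value at index 2: 27
New value at index 2: 9
Delta = 9 - 27 = -18
New sum = old_sum + delta = 69 + (-18) = 51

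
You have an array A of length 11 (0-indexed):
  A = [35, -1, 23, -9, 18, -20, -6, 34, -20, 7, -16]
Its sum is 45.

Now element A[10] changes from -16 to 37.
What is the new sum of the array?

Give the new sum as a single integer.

Old value at index 10: -16
New value at index 10: 37
Delta = 37 - -16 = 53
New sum = old_sum + delta = 45 + (53) = 98

Answer: 98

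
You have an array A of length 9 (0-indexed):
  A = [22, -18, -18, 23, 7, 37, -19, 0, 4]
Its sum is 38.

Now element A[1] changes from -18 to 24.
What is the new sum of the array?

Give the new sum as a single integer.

Old value at index 1: -18
New value at index 1: 24
Delta = 24 - -18 = 42
New sum = old_sum + delta = 38 + (42) = 80

Answer: 80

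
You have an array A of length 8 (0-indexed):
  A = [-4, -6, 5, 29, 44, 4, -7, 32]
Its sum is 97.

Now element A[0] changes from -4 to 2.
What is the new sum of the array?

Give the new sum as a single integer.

Old value at index 0: -4
New value at index 0: 2
Delta = 2 - -4 = 6
New sum = old_sum + delta = 97 + (6) = 103

Answer: 103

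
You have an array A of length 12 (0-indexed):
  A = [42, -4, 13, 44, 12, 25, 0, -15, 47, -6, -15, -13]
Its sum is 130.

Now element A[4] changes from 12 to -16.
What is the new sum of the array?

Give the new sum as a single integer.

Old value at index 4: 12
New value at index 4: -16
Delta = -16 - 12 = -28
New sum = old_sum + delta = 130 + (-28) = 102

Answer: 102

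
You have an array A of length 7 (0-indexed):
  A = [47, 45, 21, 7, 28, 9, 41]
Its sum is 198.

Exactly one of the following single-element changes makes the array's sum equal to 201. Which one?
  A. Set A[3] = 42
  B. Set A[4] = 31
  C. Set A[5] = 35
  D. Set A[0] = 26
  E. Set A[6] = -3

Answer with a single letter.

Answer: B

Derivation:
Option A: A[3] 7->42, delta=35, new_sum=198+(35)=233
Option B: A[4] 28->31, delta=3, new_sum=198+(3)=201 <-- matches target
Option C: A[5] 9->35, delta=26, new_sum=198+(26)=224
Option D: A[0] 47->26, delta=-21, new_sum=198+(-21)=177
Option E: A[6] 41->-3, delta=-44, new_sum=198+(-44)=154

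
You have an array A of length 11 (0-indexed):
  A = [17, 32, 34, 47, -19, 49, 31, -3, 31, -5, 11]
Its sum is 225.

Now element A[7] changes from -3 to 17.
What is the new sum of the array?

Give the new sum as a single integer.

Answer: 245

Derivation:
Old value at index 7: -3
New value at index 7: 17
Delta = 17 - -3 = 20
New sum = old_sum + delta = 225 + (20) = 245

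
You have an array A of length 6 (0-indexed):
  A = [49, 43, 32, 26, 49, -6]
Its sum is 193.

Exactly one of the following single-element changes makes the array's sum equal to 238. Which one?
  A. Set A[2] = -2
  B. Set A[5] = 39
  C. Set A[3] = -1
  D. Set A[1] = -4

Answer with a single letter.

Answer: B

Derivation:
Option A: A[2] 32->-2, delta=-34, new_sum=193+(-34)=159
Option B: A[5] -6->39, delta=45, new_sum=193+(45)=238 <-- matches target
Option C: A[3] 26->-1, delta=-27, new_sum=193+(-27)=166
Option D: A[1] 43->-4, delta=-47, new_sum=193+(-47)=146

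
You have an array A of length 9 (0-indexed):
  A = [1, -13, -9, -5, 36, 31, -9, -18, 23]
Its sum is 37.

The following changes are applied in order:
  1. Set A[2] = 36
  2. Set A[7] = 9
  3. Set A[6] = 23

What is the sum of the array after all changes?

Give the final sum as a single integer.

Answer: 141

Derivation:
Initial sum: 37
Change 1: A[2] -9 -> 36, delta = 45, sum = 82
Change 2: A[7] -18 -> 9, delta = 27, sum = 109
Change 3: A[6] -9 -> 23, delta = 32, sum = 141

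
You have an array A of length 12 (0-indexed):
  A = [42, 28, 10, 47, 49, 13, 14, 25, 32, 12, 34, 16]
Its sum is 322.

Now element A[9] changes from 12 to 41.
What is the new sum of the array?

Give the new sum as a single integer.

Answer: 351

Derivation:
Old value at index 9: 12
New value at index 9: 41
Delta = 41 - 12 = 29
New sum = old_sum + delta = 322 + (29) = 351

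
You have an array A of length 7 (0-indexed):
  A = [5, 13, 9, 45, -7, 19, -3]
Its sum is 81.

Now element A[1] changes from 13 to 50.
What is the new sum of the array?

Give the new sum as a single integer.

Old value at index 1: 13
New value at index 1: 50
Delta = 50 - 13 = 37
New sum = old_sum + delta = 81 + (37) = 118

Answer: 118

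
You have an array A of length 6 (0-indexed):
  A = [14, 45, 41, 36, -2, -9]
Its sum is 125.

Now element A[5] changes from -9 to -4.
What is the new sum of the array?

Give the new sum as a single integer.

Answer: 130

Derivation:
Old value at index 5: -9
New value at index 5: -4
Delta = -4 - -9 = 5
New sum = old_sum + delta = 125 + (5) = 130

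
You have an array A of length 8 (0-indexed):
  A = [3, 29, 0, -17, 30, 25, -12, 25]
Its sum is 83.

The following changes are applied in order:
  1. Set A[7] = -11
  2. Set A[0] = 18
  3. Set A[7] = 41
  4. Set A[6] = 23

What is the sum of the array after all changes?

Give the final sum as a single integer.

Answer: 149

Derivation:
Initial sum: 83
Change 1: A[7] 25 -> -11, delta = -36, sum = 47
Change 2: A[0] 3 -> 18, delta = 15, sum = 62
Change 3: A[7] -11 -> 41, delta = 52, sum = 114
Change 4: A[6] -12 -> 23, delta = 35, sum = 149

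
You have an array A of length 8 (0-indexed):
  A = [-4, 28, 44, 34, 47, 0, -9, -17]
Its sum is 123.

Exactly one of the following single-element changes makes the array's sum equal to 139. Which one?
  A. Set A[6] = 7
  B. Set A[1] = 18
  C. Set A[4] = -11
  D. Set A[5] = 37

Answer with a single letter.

Option A: A[6] -9->7, delta=16, new_sum=123+(16)=139 <-- matches target
Option B: A[1] 28->18, delta=-10, new_sum=123+(-10)=113
Option C: A[4] 47->-11, delta=-58, new_sum=123+(-58)=65
Option D: A[5] 0->37, delta=37, new_sum=123+(37)=160

Answer: A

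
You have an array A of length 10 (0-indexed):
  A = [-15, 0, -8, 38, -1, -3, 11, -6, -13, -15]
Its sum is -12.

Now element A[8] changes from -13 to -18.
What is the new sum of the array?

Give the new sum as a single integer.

Answer: -17

Derivation:
Old value at index 8: -13
New value at index 8: -18
Delta = -18 - -13 = -5
New sum = old_sum + delta = -12 + (-5) = -17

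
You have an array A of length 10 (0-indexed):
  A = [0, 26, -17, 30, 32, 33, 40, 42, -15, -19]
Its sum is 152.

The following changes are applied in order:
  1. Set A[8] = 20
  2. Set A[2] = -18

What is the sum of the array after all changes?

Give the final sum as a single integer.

Answer: 186

Derivation:
Initial sum: 152
Change 1: A[8] -15 -> 20, delta = 35, sum = 187
Change 2: A[2] -17 -> -18, delta = -1, sum = 186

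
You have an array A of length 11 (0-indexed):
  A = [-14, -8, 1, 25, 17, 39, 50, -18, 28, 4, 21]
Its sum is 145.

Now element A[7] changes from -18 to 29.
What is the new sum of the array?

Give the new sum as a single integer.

Old value at index 7: -18
New value at index 7: 29
Delta = 29 - -18 = 47
New sum = old_sum + delta = 145 + (47) = 192

Answer: 192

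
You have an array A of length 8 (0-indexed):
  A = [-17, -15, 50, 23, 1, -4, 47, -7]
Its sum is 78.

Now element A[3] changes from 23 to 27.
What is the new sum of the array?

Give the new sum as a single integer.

Answer: 82

Derivation:
Old value at index 3: 23
New value at index 3: 27
Delta = 27 - 23 = 4
New sum = old_sum + delta = 78 + (4) = 82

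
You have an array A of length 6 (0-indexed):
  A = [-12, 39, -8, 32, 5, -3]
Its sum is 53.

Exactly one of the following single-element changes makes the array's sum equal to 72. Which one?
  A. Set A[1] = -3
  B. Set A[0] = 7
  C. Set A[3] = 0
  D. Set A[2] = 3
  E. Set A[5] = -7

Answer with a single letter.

Option A: A[1] 39->-3, delta=-42, new_sum=53+(-42)=11
Option B: A[0] -12->7, delta=19, new_sum=53+(19)=72 <-- matches target
Option C: A[3] 32->0, delta=-32, new_sum=53+(-32)=21
Option D: A[2] -8->3, delta=11, new_sum=53+(11)=64
Option E: A[5] -3->-7, delta=-4, new_sum=53+(-4)=49

Answer: B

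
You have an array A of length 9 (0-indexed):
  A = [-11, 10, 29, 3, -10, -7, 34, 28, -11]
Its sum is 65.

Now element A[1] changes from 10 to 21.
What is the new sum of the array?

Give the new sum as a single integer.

Old value at index 1: 10
New value at index 1: 21
Delta = 21 - 10 = 11
New sum = old_sum + delta = 65 + (11) = 76

Answer: 76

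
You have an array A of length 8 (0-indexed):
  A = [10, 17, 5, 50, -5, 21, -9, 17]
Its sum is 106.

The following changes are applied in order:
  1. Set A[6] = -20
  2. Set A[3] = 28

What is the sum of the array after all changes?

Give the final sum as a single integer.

Initial sum: 106
Change 1: A[6] -9 -> -20, delta = -11, sum = 95
Change 2: A[3] 50 -> 28, delta = -22, sum = 73

Answer: 73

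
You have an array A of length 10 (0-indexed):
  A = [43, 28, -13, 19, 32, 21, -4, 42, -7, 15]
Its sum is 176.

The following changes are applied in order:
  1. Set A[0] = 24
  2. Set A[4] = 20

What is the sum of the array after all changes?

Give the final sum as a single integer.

Answer: 145

Derivation:
Initial sum: 176
Change 1: A[0] 43 -> 24, delta = -19, sum = 157
Change 2: A[4] 32 -> 20, delta = -12, sum = 145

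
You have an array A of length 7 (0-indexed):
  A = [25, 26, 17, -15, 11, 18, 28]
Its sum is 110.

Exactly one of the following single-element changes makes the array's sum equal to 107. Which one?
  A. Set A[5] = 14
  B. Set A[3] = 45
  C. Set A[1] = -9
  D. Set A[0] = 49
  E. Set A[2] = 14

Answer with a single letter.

Option A: A[5] 18->14, delta=-4, new_sum=110+(-4)=106
Option B: A[3] -15->45, delta=60, new_sum=110+(60)=170
Option C: A[1] 26->-9, delta=-35, new_sum=110+(-35)=75
Option D: A[0] 25->49, delta=24, new_sum=110+(24)=134
Option E: A[2] 17->14, delta=-3, new_sum=110+(-3)=107 <-- matches target

Answer: E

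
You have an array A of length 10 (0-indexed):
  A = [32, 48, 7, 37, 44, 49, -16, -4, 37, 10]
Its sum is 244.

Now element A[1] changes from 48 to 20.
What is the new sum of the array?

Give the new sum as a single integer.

Answer: 216

Derivation:
Old value at index 1: 48
New value at index 1: 20
Delta = 20 - 48 = -28
New sum = old_sum + delta = 244 + (-28) = 216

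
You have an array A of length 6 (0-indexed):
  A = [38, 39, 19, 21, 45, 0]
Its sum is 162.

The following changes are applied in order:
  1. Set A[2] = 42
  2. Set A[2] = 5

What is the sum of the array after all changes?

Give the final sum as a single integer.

Initial sum: 162
Change 1: A[2] 19 -> 42, delta = 23, sum = 185
Change 2: A[2] 42 -> 5, delta = -37, sum = 148

Answer: 148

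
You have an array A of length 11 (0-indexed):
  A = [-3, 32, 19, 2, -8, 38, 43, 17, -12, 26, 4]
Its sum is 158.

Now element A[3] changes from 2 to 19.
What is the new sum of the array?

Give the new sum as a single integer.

Old value at index 3: 2
New value at index 3: 19
Delta = 19 - 2 = 17
New sum = old_sum + delta = 158 + (17) = 175

Answer: 175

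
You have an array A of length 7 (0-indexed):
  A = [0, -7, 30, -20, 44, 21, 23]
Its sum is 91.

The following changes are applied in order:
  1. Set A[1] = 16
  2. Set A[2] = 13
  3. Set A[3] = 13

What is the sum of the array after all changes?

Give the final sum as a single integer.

Initial sum: 91
Change 1: A[1] -7 -> 16, delta = 23, sum = 114
Change 2: A[2] 30 -> 13, delta = -17, sum = 97
Change 3: A[3] -20 -> 13, delta = 33, sum = 130

Answer: 130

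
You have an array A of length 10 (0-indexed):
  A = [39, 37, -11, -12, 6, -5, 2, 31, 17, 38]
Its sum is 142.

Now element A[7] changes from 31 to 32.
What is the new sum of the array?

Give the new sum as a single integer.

Old value at index 7: 31
New value at index 7: 32
Delta = 32 - 31 = 1
New sum = old_sum + delta = 142 + (1) = 143

Answer: 143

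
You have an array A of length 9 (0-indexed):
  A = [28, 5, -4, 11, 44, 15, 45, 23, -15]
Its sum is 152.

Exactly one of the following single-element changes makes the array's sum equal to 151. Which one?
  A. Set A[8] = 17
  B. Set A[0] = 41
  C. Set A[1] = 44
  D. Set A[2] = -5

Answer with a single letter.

Answer: D

Derivation:
Option A: A[8] -15->17, delta=32, new_sum=152+(32)=184
Option B: A[0] 28->41, delta=13, new_sum=152+(13)=165
Option C: A[1] 5->44, delta=39, new_sum=152+(39)=191
Option D: A[2] -4->-5, delta=-1, new_sum=152+(-1)=151 <-- matches target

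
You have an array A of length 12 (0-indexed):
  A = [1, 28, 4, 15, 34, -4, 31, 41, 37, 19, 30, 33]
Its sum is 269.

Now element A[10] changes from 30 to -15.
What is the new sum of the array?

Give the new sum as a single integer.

Old value at index 10: 30
New value at index 10: -15
Delta = -15 - 30 = -45
New sum = old_sum + delta = 269 + (-45) = 224

Answer: 224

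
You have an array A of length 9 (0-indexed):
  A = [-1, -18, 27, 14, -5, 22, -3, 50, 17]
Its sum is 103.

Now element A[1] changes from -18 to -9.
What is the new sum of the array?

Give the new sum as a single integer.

Answer: 112

Derivation:
Old value at index 1: -18
New value at index 1: -9
Delta = -9 - -18 = 9
New sum = old_sum + delta = 103 + (9) = 112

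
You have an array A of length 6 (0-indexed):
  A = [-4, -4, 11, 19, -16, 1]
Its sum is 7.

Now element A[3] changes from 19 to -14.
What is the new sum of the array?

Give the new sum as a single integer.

Answer: -26

Derivation:
Old value at index 3: 19
New value at index 3: -14
Delta = -14 - 19 = -33
New sum = old_sum + delta = 7 + (-33) = -26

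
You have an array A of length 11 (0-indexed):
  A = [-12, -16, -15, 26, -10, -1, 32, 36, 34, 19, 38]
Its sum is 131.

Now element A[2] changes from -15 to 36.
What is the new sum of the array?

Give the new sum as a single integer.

Answer: 182

Derivation:
Old value at index 2: -15
New value at index 2: 36
Delta = 36 - -15 = 51
New sum = old_sum + delta = 131 + (51) = 182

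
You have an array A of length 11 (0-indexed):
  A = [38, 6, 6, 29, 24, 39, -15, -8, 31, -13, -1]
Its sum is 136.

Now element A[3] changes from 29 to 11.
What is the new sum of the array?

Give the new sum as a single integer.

Answer: 118

Derivation:
Old value at index 3: 29
New value at index 3: 11
Delta = 11 - 29 = -18
New sum = old_sum + delta = 136 + (-18) = 118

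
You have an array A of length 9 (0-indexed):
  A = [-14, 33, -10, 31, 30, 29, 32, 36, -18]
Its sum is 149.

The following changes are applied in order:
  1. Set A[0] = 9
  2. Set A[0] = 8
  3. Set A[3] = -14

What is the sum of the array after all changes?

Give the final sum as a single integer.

Initial sum: 149
Change 1: A[0] -14 -> 9, delta = 23, sum = 172
Change 2: A[0] 9 -> 8, delta = -1, sum = 171
Change 3: A[3] 31 -> -14, delta = -45, sum = 126

Answer: 126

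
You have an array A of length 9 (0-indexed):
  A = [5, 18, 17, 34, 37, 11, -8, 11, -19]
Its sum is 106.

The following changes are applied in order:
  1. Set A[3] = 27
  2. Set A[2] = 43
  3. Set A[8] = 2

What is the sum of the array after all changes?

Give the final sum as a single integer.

Answer: 146

Derivation:
Initial sum: 106
Change 1: A[3] 34 -> 27, delta = -7, sum = 99
Change 2: A[2] 17 -> 43, delta = 26, sum = 125
Change 3: A[8] -19 -> 2, delta = 21, sum = 146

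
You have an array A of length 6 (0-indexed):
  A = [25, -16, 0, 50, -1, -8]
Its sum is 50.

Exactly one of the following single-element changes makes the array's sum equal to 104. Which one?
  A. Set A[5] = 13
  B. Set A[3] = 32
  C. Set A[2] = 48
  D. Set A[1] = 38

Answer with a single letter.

Option A: A[5] -8->13, delta=21, new_sum=50+(21)=71
Option B: A[3] 50->32, delta=-18, new_sum=50+(-18)=32
Option C: A[2] 0->48, delta=48, new_sum=50+(48)=98
Option D: A[1] -16->38, delta=54, new_sum=50+(54)=104 <-- matches target

Answer: D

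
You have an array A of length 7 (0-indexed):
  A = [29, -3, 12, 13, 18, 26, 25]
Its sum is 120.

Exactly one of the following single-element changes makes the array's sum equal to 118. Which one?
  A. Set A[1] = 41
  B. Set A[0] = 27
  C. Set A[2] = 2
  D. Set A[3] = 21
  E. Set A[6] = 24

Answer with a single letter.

Option A: A[1] -3->41, delta=44, new_sum=120+(44)=164
Option B: A[0] 29->27, delta=-2, new_sum=120+(-2)=118 <-- matches target
Option C: A[2] 12->2, delta=-10, new_sum=120+(-10)=110
Option D: A[3] 13->21, delta=8, new_sum=120+(8)=128
Option E: A[6] 25->24, delta=-1, new_sum=120+(-1)=119

Answer: B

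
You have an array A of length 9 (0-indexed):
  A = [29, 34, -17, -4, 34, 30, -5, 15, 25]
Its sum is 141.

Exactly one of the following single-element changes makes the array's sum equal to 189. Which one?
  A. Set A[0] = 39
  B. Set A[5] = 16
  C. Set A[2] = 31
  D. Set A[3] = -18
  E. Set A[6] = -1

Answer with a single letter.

Answer: C

Derivation:
Option A: A[0] 29->39, delta=10, new_sum=141+(10)=151
Option B: A[5] 30->16, delta=-14, new_sum=141+(-14)=127
Option C: A[2] -17->31, delta=48, new_sum=141+(48)=189 <-- matches target
Option D: A[3] -4->-18, delta=-14, new_sum=141+(-14)=127
Option E: A[6] -5->-1, delta=4, new_sum=141+(4)=145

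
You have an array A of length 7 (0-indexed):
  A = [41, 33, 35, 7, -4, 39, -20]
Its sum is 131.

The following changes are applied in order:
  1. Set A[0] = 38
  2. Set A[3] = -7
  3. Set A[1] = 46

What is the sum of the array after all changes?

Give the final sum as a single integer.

Initial sum: 131
Change 1: A[0] 41 -> 38, delta = -3, sum = 128
Change 2: A[3] 7 -> -7, delta = -14, sum = 114
Change 3: A[1] 33 -> 46, delta = 13, sum = 127

Answer: 127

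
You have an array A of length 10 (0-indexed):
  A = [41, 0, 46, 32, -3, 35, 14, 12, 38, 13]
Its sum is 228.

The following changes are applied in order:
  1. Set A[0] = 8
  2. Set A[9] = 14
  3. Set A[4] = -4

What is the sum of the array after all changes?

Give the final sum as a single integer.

Initial sum: 228
Change 1: A[0] 41 -> 8, delta = -33, sum = 195
Change 2: A[9] 13 -> 14, delta = 1, sum = 196
Change 3: A[4] -3 -> -4, delta = -1, sum = 195

Answer: 195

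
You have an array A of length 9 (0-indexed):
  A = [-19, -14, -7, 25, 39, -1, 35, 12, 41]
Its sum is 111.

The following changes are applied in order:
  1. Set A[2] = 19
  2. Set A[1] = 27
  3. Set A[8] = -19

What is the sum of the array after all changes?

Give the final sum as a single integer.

Initial sum: 111
Change 1: A[2] -7 -> 19, delta = 26, sum = 137
Change 2: A[1] -14 -> 27, delta = 41, sum = 178
Change 3: A[8] 41 -> -19, delta = -60, sum = 118

Answer: 118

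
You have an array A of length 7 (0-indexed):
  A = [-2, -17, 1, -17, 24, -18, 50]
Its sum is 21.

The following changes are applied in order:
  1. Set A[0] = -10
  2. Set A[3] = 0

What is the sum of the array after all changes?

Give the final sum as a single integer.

Answer: 30

Derivation:
Initial sum: 21
Change 1: A[0] -2 -> -10, delta = -8, sum = 13
Change 2: A[3] -17 -> 0, delta = 17, sum = 30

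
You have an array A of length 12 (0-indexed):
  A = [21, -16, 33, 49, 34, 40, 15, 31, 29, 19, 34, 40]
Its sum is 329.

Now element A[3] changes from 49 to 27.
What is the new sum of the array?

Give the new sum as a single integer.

Answer: 307

Derivation:
Old value at index 3: 49
New value at index 3: 27
Delta = 27 - 49 = -22
New sum = old_sum + delta = 329 + (-22) = 307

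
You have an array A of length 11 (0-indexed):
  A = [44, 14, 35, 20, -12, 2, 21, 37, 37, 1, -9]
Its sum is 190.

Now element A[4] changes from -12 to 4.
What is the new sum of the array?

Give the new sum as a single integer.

Old value at index 4: -12
New value at index 4: 4
Delta = 4 - -12 = 16
New sum = old_sum + delta = 190 + (16) = 206

Answer: 206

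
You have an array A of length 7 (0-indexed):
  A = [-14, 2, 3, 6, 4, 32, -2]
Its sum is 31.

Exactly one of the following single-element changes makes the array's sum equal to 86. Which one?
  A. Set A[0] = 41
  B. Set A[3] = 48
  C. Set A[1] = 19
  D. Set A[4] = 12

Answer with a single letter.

Answer: A

Derivation:
Option A: A[0] -14->41, delta=55, new_sum=31+(55)=86 <-- matches target
Option B: A[3] 6->48, delta=42, new_sum=31+(42)=73
Option C: A[1] 2->19, delta=17, new_sum=31+(17)=48
Option D: A[4] 4->12, delta=8, new_sum=31+(8)=39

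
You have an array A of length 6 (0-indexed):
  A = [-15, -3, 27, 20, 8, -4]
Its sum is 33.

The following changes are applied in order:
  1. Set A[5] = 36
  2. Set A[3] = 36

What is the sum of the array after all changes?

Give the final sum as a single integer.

Initial sum: 33
Change 1: A[5] -4 -> 36, delta = 40, sum = 73
Change 2: A[3] 20 -> 36, delta = 16, sum = 89

Answer: 89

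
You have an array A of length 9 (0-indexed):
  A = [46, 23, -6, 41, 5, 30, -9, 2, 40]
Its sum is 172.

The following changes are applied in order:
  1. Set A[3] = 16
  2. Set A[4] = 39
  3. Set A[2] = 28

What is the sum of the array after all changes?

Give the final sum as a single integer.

Answer: 215

Derivation:
Initial sum: 172
Change 1: A[3] 41 -> 16, delta = -25, sum = 147
Change 2: A[4] 5 -> 39, delta = 34, sum = 181
Change 3: A[2] -6 -> 28, delta = 34, sum = 215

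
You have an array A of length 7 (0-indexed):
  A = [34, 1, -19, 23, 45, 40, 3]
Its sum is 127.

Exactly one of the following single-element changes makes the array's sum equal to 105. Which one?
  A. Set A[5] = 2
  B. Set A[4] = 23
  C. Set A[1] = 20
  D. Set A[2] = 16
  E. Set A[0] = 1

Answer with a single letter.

Answer: B

Derivation:
Option A: A[5] 40->2, delta=-38, new_sum=127+(-38)=89
Option B: A[4] 45->23, delta=-22, new_sum=127+(-22)=105 <-- matches target
Option C: A[1] 1->20, delta=19, new_sum=127+(19)=146
Option D: A[2] -19->16, delta=35, new_sum=127+(35)=162
Option E: A[0] 34->1, delta=-33, new_sum=127+(-33)=94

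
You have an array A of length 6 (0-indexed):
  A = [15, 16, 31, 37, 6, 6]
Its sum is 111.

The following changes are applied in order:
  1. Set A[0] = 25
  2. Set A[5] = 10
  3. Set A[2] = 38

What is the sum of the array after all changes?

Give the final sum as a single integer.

Answer: 132

Derivation:
Initial sum: 111
Change 1: A[0] 15 -> 25, delta = 10, sum = 121
Change 2: A[5] 6 -> 10, delta = 4, sum = 125
Change 3: A[2] 31 -> 38, delta = 7, sum = 132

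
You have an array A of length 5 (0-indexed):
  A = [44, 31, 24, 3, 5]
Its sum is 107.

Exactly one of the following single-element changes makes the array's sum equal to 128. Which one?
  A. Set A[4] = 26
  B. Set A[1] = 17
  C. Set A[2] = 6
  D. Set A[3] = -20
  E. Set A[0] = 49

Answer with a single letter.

Answer: A

Derivation:
Option A: A[4] 5->26, delta=21, new_sum=107+(21)=128 <-- matches target
Option B: A[1] 31->17, delta=-14, new_sum=107+(-14)=93
Option C: A[2] 24->6, delta=-18, new_sum=107+(-18)=89
Option D: A[3] 3->-20, delta=-23, new_sum=107+(-23)=84
Option E: A[0] 44->49, delta=5, new_sum=107+(5)=112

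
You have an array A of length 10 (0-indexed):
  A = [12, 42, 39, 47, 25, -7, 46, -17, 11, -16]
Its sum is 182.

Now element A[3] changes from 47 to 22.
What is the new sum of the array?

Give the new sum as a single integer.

Old value at index 3: 47
New value at index 3: 22
Delta = 22 - 47 = -25
New sum = old_sum + delta = 182 + (-25) = 157

Answer: 157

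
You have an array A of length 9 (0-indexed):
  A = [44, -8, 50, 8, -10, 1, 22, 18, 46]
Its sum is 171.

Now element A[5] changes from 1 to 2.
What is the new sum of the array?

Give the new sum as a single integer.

Old value at index 5: 1
New value at index 5: 2
Delta = 2 - 1 = 1
New sum = old_sum + delta = 171 + (1) = 172

Answer: 172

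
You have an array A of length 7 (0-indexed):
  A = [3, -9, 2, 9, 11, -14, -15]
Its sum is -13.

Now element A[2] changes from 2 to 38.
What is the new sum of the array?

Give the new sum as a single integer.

Answer: 23

Derivation:
Old value at index 2: 2
New value at index 2: 38
Delta = 38 - 2 = 36
New sum = old_sum + delta = -13 + (36) = 23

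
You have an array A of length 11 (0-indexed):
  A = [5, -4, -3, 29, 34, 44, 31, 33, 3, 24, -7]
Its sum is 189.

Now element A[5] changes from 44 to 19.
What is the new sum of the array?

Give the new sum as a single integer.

Old value at index 5: 44
New value at index 5: 19
Delta = 19 - 44 = -25
New sum = old_sum + delta = 189 + (-25) = 164

Answer: 164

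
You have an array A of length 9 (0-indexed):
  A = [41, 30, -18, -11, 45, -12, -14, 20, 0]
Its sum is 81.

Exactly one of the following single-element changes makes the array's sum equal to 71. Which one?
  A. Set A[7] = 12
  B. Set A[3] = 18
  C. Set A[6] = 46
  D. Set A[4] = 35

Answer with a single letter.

Answer: D

Derivation:
Option A: A[7] 20->12, delta=-8, new_sum=81+(-8)=73
Option B: A[3] -11->18, delta=29, new_sum=81+(29)=110
Option C: A[6] -14->46, delta=60, new_sum=81+(60)=141
Option D: A[4] 45->35, delta=-10, new_sum=81+(-10)=71 <-- matches target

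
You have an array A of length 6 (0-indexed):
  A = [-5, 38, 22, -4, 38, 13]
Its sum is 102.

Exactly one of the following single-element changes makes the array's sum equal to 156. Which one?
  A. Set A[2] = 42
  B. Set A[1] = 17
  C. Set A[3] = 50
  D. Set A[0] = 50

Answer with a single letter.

Option A: A[2] 22->42, delta=20, new_sum=102+(20)=122
Option B: A[1] 38->17, delta=-21, new_sum=102+(-21)=81
Option C: A[3] -4->50, delta=54, new_sum=102+(54)=156 <-- matches target
Option D: A[0] -5->50, delta=55, new_sum=102+(55)=157

Answer: C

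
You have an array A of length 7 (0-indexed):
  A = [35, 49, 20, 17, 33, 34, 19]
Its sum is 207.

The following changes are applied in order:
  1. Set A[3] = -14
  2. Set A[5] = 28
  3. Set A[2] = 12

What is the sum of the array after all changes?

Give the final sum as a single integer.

Initial sum: 207
Change 1: A[3] 17 -> -14, delta = -31, sum = 176
Change 2: A[5] 34 -> 28, delta = -6, sum = 170
Change 3: A[2] 20 -> 12, delta = -8, sum = 162

Answer: 162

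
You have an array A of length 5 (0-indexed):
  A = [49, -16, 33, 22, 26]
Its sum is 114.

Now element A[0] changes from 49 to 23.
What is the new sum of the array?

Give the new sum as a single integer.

Answer: 88

Derivation:
Old value at index 0: 49
New value at index 0: 23
Delta = 23 - 49 = -26
New sum = old_sum + delta = 114 + (-26) = 88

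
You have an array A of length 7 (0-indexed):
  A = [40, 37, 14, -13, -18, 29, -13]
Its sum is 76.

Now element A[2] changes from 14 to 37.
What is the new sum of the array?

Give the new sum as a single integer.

Answer: 99

Derivation:
Old value at index 2: 14
New value at index 2: 37
Delta = 37 - 14 = 23
New sum = old_sum + delta = 76 + (23) = 99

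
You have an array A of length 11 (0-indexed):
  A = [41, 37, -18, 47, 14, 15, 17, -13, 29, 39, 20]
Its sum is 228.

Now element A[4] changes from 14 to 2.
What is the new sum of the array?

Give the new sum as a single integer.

Old value at index 4: 14
New value at index 4: 2
Delta = 2 - 14 = -12
New sum = old_sum + delta = 228 + (-12) = 216

Answer: 216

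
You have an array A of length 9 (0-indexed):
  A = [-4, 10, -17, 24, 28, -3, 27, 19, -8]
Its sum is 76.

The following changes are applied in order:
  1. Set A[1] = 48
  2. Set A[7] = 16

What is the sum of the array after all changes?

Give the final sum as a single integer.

Initial sum: 76
Change 1: A[1] 10 -> 48, delta = 38, sum = 114
Change 2: A[7] 19 -> 16, delta = -3, sum = 111

Answer: 111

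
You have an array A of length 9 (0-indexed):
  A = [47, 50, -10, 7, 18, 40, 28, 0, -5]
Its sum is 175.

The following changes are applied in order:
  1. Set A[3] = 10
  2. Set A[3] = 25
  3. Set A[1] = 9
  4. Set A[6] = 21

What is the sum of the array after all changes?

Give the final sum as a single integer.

Initial sum: 175
Change 1: A[3] 7 -> 10, delta = 3, sum = 178
Change 2: A[3] 10 -> 25, delta = 15, sum = 193
Change 3: A[1] 50 -> 9, delta = -41, sum = 152
Change 4: A[6] 28 -> 21, delta = -7, sum = 145

Answer: 145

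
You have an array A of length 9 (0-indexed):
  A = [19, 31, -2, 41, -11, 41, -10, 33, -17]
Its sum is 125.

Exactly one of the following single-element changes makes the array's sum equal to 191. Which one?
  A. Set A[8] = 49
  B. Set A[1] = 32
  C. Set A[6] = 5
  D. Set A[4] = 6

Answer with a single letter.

Option A: A[8] -17->49, delta=66, new_sum=125+(66)=191 <-- matches target
Option B: A[1] 31->32, delta=1, new_sum=125+(1)=126
Option C: A[6] -10->5, delta=15, new_sum=125+(15)=140
Option D: A[4] -11->6, delta=17, new_sum=125+(17)=142

Answer: A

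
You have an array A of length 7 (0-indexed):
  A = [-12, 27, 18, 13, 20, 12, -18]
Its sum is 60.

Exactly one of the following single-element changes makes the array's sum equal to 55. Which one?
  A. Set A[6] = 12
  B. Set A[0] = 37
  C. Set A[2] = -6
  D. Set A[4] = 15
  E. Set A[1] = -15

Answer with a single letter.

Option A: A[6] -18->12, delta=30, new_sum=60+(30)=90
Option B: A[0] -12->37, delta=49, new_sum=60+(49)=109
Option C: A[2] 18->-6, delta=-24, new_sum=60+(-24)=36
Option D: A[4] 20->15, delta=-5, new_sum=60+(-5)=55 <-- matches target
Option E: A[1] 27->-15, delta=-42, new_sum=60+(-42)=18

Answer: D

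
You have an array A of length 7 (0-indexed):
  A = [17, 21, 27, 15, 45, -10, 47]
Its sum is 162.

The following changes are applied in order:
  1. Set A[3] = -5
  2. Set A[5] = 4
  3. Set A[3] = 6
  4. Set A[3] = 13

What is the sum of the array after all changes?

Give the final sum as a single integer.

Initial sum: 162
Change 1: A[3] 15 -> -5, delta = -20, sum = 142
Change 2: A[5] -10 -> 4, delta = 14, sum = 156
Change 3: A[3] -5 -> 6, delta = 11, sum = 167
Change 4: A[3] 6 -> 13, delta = 7, sum = 174

Answer: 174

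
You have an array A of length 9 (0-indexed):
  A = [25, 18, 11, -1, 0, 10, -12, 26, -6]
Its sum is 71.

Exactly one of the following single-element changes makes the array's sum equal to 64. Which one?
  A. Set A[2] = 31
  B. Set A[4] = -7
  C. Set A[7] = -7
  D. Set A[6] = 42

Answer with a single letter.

Option A: A[2] 11->31, delta=20, new_sum=71+(20)=91
Option B: A[4] 0->-7, delta=-7, new_sum=71+(-7)=64 <-- matches target
Option C: A[7] 26->-7, delta=-33, new_sum=71+(-33)=38
Option D: A[6] -12->42, delta=54, new_sum=71+(54)=125

Answer: B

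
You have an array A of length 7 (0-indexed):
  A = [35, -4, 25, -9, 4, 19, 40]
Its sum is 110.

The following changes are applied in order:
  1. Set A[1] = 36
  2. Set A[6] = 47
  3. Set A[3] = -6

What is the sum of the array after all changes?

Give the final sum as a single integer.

Initial sum: 110
Change 1: A[1] -4 -> 36, delta = 40, sum = 150
Change 2: A[6] 40 -> 47, delta = 7, sum = 157
Change 3: A[3] -9 -> -6, delta = 3, sum = 160

Answer: 160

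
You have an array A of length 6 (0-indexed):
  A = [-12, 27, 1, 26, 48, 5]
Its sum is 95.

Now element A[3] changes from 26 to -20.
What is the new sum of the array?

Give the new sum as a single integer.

Old value at index 3: 26
New value at index 3: -20
Delta = -20 - 26 = -46
New sum = old_sum + delta = 95 + (-46) = 49

Answer: 49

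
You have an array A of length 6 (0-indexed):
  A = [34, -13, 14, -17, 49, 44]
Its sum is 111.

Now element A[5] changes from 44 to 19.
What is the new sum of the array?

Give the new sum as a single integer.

Answer: 86

Derivation:
Old value at index 5: 44
New value at index 5: 19
Delta = 19 - 44 = -25
New sum = old_sum + delta = 111 + (-25) = 86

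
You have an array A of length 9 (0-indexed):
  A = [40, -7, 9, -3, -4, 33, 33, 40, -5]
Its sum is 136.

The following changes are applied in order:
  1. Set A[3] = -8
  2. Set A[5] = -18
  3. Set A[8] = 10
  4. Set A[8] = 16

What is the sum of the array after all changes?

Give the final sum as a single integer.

Answer: 101

Derivation:
Initial sum: 136
Change 1: A[3] -3 -> -8, delta = -5, sum = 131
Change 2: A[5] 33 -> -18, delta = -51, sum = 80
Change 3: A[8] -5 -> 10, delta = 15, sum = 95
Change 4: A[8] 10 -> 16, delta = 6, sum = 101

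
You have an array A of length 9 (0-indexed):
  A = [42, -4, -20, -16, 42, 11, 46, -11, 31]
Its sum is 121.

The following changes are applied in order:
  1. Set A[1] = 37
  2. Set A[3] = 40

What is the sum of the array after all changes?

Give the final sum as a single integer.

Initial sum: 121
Change 1: A[1] -4 -> 37, delta = 41, sum = 162
Change 2: A[3] -16 -> 40, delta = 56, sum = 218

Answer: 218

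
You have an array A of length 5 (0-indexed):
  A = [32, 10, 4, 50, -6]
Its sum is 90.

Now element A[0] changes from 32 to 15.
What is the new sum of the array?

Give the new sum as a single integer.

Answer: 73

Derivation:
Old value at index 0: 32
New value at index 0: 15
Delta = 15 - 32 = -17
New sum = old_sum + delta = 90 + (-17) = 73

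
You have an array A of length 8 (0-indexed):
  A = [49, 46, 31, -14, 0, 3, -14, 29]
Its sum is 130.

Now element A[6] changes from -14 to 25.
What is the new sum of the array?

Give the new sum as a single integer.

Old value at index 6: -14
New value at index 6: 25
Delta = 25 - -14 = 39
New sum = old_sum + delta = 130 + (39) = 169

Answer: 169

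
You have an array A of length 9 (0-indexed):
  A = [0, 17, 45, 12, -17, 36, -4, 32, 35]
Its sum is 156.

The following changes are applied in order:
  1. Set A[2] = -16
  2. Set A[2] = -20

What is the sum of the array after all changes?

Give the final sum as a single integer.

Initial sum: 156
Change 1: A[2] 45 -> -16, delta = -61, sum = 95
Change 2: A[2] -16 -> -20, delta = -4, sum = 91

Answer: 91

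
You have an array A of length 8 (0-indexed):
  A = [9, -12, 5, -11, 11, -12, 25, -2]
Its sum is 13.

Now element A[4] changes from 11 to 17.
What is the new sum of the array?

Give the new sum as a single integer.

Answer: 19

Derivation:
Old value at index 4: 11
New value at index 4: 17
Delta = 17 - 11 = 6
New sum = old_sum + delta = 13 + (6) = 19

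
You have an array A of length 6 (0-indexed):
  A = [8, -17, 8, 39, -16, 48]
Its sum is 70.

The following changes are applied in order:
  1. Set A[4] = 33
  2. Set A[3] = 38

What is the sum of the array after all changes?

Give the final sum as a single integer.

Initial sum: 70
Change 1: A[4] -16 -> 33, delta = 49, sum = 119
Change 2: A[3] 39 -> 38, delta = -1, sum = 118

Answer: 118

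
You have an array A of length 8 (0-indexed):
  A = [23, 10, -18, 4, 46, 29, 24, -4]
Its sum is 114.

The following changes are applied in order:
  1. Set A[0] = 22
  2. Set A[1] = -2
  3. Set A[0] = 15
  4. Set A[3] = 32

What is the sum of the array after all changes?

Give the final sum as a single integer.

Answer: 122

Derivation:
Initial sum: 114
Change 1: A[0] 23 -> 22, delta = -1, sum = 113
Change 2: A[1] 10 -> -2, delta = -12, sum = 101
Change 3: A[0] 22 -> 15, delta = -7, sum = 94
Change 4: A[3] 4 -> 32, delta = 28, sum = 122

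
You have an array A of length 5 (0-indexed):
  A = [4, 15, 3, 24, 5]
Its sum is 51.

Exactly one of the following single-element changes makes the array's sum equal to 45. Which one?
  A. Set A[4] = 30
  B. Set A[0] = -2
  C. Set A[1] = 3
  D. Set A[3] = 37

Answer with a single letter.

Option A: A[4] 5->30, delta=25, new_sum=51+(25)=76
Option B: A[0] 4->-2, delta=-6, new_sum=51+(-6)=45 <-- matches target
Option C: A[1] 15->3, delta=-12, new_sum=51+(-12)=39
Option D: A[3] 24->37, delta=13, new_sum=51+(13)=64

Answer: B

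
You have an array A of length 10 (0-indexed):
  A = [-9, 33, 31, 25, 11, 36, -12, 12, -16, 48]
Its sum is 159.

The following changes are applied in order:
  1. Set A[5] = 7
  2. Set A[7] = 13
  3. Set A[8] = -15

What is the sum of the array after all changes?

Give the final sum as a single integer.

Answer: 132

Derivation:
Initial sum: 159
Change 1: A[5] 36 -> 7, delta = -29, sum = 130
Change 2: A[7] 12 -> 13, delta = 1, sum = 131
Change 3: A[8] -16 -> -15, delta = 1, sum = 132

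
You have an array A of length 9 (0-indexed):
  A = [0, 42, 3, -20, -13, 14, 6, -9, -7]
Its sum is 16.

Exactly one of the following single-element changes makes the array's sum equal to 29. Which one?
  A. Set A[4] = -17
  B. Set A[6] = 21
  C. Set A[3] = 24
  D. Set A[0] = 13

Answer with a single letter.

Option A: A[4] -13->-17, delta=-4, new_sum=16+(-4)=12
Option B: A[6] 6->21, delta=15, new_sum=16+(15)=31
Option C: A[3] -20->24, delta=44, new_sum=16+(44)=60
Option D: A[0] 0->13, delta=13, new_sum=16+(13)=29 <-- matches target

Answer: D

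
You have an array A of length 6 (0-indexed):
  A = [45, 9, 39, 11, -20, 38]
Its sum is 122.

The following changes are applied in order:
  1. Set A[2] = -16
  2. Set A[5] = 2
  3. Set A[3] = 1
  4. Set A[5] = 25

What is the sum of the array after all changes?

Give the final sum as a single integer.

Initial sum: 122
Change 1: A[2] 39 -> -16, delta = -55, sum = 67
Change 2: A[5] 38 -> 2, delta = -36, sum = 31
Change 3: A[3] 11 -> 1, delta = -10, sum = 21
Change 4: A[5] 2 -> 25, delta = 23, sum = 44

Answer: 44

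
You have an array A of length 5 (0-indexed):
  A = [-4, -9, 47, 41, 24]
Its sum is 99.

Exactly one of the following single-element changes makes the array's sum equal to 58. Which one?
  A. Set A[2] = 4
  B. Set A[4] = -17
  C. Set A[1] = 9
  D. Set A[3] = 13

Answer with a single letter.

Answer: B

Derivation:
Option A: A[2] 47->4, delta=-43, new_sum=99+(-43)=56
Option B: A[4] 24->-17, delta=-41, new_sum=99+(-41)=58 <-- matches target
Option C: A[1] -9->9, delta=18, new_sum=99+(18)=117
Option D: A[3] 41->13, delta=-28, new_sum=99+(-28)=71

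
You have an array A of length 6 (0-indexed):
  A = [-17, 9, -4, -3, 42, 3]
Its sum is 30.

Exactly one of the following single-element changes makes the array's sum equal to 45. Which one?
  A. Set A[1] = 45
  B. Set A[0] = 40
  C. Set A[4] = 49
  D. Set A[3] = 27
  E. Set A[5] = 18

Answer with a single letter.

Option A: A[1] 9->45, delta=36, new_sum=30+(36)=66
Option B: A[0] -17->40, delta=57, new_sum=30+(57)=87
Option C: A[4] 42->49, delta=7, new_sum=30+(7)=37
Option D: A[3] -3->27, delta=30, new_sum=30+(30)=60
Option E: A[5] 3->18, delta=15, new_sum=30+(15)=45 <-- matches target

Answer: E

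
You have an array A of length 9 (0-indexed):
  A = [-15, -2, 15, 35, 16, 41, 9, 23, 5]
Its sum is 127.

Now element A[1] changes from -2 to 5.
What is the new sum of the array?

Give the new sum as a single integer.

Answer: 134

Derivation:
Old value at index 1: -2
New value at index 1: 5
Delta = 5 - -2 = 7
New sum = old_sum + delta = 127 + (7) = 134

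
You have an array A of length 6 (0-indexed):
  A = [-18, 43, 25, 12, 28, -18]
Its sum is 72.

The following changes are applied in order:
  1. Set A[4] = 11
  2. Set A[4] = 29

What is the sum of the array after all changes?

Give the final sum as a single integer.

Initial sum: 72
Change 1: A[4] 28 -> 11, delta = -17, sum = 55
Change 2: A[4] 11 -> 29, delta = 18, sum = 73

Answer: 73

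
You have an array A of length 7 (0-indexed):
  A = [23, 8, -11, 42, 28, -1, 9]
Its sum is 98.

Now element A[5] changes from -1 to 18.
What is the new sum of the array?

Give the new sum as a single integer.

Old value at index 5: -1
New value at index 5: 18
Delta = 18 - -1 = 19
New sum = old_sum + delta = 98 + (19) = 117

Answer: 117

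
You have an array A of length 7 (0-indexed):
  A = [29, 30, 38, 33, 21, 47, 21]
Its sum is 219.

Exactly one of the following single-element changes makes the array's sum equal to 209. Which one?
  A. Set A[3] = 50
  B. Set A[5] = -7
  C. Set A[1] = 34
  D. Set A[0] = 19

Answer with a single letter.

Option A: A[3] 33->50, delta=17, new_sum=219+(17)=236
Option B: A[5] 47->-7, delta=-54, new_sum=219+(-54)=165
Option C: A[1] 30->34, delta=4, new_sum=219+(4)=223
Option D: A[0] 29->19, delta=-10, new_sum=219+(-10)=209 <-- matches target

Answer: D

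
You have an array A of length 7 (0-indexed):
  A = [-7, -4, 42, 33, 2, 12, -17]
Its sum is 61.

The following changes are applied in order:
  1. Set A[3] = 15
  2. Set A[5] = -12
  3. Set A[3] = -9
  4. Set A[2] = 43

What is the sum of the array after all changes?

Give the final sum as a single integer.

Initial sum: 61
Change 1: A[3] 33 -> 15, delta = -18, sum = 43
Change 2: A[5] 12 -> -12, delta = -24, sum = 19
Change 3: A[3] 15 -> -9, delta = -24, sum = -5
Change 4: A[2] 42 -> 43, delta = 1, sum = -4

Answer: -4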